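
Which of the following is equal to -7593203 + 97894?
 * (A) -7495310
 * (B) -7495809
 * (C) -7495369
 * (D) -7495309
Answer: D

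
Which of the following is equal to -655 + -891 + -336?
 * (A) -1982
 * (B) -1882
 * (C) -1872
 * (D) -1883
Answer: B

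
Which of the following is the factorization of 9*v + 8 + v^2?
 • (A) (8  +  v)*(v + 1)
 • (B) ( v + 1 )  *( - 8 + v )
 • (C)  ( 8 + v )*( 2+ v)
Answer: A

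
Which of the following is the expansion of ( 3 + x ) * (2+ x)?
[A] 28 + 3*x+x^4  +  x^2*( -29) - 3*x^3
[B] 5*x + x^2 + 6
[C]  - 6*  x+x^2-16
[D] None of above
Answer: B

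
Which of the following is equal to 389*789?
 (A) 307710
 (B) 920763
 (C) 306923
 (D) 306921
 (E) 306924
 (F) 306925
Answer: D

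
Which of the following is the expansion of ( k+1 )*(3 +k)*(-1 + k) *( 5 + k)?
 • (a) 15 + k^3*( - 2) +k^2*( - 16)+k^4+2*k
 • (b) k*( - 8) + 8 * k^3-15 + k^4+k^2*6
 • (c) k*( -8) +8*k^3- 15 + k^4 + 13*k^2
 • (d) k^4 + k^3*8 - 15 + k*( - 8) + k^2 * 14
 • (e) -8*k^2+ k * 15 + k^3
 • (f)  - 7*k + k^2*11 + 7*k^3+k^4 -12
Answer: d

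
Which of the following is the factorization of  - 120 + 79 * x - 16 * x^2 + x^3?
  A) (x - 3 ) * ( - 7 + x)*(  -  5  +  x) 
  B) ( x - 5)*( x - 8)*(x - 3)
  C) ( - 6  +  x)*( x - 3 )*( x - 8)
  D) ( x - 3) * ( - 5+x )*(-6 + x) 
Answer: B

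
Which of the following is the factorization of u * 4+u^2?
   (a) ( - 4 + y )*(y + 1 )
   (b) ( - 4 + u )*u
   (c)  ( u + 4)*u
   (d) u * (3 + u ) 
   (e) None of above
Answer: c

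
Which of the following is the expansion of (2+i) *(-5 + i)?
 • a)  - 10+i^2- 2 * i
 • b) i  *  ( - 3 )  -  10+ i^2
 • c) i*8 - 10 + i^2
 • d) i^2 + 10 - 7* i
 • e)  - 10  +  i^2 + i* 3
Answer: b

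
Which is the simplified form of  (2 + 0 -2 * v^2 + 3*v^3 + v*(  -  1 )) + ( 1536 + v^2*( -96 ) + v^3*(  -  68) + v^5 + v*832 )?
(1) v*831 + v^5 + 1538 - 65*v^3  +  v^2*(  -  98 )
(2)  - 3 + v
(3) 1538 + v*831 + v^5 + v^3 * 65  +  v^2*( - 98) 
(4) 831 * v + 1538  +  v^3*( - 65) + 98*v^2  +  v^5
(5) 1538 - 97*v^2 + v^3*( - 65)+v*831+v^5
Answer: 1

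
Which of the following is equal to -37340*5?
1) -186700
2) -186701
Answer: 1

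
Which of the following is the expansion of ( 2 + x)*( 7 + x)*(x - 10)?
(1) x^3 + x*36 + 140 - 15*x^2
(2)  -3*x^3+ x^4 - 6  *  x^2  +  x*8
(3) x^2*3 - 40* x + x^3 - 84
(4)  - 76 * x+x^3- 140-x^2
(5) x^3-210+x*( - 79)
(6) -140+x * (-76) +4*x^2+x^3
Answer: 4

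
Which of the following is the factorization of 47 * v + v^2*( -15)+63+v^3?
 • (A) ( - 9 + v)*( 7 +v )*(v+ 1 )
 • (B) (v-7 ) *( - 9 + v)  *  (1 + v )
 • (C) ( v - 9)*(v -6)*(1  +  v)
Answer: B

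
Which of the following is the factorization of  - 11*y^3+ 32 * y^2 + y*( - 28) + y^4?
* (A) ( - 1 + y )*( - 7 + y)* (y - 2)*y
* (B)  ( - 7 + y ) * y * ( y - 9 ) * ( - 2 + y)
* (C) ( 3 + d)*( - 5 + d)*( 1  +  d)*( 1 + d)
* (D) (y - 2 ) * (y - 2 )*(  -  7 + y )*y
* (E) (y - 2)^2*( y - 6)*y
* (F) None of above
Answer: D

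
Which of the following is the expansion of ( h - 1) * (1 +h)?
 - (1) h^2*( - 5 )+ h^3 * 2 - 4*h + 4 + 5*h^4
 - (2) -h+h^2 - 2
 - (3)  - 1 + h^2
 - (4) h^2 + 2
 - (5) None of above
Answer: 3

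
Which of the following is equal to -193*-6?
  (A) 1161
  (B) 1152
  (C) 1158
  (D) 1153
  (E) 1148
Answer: C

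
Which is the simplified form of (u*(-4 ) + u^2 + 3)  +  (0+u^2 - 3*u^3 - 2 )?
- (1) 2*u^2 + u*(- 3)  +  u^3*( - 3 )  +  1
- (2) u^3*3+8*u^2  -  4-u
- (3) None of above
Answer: 3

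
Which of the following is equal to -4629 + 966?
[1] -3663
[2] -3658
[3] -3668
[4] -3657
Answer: 1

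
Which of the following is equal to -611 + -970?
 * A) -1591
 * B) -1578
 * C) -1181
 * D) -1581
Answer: D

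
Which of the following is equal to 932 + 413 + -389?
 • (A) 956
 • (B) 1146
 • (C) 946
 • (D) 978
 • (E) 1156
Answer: A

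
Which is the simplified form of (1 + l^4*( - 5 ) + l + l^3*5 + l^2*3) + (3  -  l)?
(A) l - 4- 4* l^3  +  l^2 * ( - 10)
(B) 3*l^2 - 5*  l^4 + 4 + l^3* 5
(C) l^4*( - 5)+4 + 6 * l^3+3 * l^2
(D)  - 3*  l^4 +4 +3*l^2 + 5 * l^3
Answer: B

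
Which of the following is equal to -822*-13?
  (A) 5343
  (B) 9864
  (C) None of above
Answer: C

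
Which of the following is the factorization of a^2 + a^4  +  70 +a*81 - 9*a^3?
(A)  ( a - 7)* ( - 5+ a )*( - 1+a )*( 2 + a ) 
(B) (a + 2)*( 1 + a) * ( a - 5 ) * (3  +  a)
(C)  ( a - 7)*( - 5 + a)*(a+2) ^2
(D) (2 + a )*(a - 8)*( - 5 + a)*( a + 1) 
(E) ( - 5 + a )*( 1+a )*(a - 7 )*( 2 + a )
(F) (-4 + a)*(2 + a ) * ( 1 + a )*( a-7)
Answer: E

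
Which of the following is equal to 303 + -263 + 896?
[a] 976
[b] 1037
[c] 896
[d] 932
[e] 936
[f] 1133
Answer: e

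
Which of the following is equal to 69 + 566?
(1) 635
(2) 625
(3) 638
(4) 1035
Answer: 1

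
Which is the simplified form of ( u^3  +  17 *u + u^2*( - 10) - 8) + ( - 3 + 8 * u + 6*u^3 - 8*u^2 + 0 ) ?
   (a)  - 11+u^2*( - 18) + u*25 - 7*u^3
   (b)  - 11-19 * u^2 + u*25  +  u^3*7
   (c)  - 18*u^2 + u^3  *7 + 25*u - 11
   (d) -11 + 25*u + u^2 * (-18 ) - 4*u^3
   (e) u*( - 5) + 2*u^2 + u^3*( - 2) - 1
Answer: c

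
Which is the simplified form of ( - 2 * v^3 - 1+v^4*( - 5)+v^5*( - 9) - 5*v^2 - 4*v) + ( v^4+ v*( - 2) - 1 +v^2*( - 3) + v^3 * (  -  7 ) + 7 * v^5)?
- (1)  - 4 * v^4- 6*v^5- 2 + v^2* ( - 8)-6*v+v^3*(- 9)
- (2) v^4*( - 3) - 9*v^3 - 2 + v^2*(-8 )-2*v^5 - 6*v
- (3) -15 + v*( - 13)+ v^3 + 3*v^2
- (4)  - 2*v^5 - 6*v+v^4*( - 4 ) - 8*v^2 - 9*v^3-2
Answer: 4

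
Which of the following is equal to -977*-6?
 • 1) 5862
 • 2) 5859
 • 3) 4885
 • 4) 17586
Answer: 1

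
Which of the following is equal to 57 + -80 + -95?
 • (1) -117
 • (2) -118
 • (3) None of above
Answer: 2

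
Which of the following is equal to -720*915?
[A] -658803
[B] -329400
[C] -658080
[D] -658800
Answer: D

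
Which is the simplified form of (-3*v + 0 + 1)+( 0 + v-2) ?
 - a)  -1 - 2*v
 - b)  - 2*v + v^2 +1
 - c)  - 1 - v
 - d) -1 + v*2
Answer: a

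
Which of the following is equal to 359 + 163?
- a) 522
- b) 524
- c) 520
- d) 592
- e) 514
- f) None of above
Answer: a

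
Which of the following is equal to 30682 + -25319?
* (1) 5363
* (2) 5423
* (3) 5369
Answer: 1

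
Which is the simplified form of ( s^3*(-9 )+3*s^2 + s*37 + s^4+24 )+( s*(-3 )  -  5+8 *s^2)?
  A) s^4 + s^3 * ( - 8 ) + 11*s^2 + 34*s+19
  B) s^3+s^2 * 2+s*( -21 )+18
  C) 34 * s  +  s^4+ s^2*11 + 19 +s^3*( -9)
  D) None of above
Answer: C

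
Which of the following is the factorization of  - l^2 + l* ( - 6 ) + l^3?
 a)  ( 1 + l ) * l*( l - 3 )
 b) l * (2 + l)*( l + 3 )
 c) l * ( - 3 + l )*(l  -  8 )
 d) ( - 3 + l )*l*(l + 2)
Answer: d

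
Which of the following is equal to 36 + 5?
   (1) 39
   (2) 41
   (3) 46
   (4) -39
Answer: 2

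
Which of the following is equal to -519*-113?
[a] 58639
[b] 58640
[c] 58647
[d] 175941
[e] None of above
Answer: c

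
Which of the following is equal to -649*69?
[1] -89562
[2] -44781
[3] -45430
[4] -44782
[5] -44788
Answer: 2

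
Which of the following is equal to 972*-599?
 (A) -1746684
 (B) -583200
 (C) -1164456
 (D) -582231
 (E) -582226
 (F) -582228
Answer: F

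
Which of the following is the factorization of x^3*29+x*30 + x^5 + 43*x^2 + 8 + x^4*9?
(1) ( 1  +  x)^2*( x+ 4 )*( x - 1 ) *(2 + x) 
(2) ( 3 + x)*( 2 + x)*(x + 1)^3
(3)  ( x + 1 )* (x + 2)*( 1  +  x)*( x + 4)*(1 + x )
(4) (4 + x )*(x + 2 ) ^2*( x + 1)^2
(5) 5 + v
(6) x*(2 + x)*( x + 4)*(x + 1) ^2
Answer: 3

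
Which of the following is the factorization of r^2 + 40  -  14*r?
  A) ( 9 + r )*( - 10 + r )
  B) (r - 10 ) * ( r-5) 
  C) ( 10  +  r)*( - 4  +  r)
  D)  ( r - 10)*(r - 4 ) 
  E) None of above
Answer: D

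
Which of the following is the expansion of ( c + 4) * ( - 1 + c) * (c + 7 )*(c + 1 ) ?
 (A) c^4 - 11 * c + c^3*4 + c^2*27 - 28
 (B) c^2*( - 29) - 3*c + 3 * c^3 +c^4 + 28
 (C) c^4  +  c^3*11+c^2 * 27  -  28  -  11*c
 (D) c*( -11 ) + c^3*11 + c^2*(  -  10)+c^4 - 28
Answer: C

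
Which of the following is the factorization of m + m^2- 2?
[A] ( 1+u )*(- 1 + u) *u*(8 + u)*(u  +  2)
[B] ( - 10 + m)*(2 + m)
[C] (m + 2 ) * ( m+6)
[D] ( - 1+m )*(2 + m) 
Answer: D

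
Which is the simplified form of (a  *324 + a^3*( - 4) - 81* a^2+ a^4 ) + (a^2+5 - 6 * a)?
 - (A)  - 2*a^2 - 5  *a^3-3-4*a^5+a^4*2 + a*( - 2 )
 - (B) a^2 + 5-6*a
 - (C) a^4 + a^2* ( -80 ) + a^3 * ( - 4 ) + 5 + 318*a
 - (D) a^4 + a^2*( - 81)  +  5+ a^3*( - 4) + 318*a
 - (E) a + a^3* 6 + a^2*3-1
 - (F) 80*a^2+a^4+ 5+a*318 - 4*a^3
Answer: C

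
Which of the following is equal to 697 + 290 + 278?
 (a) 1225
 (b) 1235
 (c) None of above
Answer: c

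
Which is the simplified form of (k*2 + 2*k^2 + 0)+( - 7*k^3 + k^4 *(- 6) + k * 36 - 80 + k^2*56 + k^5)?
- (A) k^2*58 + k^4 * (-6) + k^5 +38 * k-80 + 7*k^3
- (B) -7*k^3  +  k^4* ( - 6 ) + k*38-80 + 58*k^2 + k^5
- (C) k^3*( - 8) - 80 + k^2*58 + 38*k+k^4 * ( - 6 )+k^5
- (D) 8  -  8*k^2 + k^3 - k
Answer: B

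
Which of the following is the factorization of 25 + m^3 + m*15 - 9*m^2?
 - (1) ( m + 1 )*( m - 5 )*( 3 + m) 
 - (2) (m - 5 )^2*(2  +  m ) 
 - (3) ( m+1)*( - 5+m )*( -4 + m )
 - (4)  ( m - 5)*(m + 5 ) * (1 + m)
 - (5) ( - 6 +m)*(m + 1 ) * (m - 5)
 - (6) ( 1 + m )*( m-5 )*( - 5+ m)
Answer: 6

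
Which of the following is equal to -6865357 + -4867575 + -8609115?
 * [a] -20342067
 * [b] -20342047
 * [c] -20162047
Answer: b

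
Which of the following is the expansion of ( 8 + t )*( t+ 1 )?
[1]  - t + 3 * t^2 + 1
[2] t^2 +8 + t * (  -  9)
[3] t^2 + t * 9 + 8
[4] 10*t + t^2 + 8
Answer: 3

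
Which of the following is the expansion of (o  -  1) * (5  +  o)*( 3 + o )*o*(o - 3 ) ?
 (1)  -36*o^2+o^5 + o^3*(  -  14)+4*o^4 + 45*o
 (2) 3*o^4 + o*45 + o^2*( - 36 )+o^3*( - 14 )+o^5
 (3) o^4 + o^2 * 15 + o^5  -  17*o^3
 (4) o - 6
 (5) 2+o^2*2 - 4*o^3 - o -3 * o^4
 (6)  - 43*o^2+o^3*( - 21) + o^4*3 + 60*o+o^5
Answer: 1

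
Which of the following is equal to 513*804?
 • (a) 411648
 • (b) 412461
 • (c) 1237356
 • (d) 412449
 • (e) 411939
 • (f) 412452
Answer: f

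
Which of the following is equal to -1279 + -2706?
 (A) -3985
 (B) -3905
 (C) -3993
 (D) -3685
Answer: A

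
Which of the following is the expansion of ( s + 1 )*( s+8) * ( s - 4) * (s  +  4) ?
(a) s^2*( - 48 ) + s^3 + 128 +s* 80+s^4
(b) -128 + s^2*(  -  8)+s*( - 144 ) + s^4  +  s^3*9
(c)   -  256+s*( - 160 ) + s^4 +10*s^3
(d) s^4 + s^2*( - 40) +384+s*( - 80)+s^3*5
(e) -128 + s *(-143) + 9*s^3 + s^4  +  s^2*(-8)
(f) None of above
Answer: b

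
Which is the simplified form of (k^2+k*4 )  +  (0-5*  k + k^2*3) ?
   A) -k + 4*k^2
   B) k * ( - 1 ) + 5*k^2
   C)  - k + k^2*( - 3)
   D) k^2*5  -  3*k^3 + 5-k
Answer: A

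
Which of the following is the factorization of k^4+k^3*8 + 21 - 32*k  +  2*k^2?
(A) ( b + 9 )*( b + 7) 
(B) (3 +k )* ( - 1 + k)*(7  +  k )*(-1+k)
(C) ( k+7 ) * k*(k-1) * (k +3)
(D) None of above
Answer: B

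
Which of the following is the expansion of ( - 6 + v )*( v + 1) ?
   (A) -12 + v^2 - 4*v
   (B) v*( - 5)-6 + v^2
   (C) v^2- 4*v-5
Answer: B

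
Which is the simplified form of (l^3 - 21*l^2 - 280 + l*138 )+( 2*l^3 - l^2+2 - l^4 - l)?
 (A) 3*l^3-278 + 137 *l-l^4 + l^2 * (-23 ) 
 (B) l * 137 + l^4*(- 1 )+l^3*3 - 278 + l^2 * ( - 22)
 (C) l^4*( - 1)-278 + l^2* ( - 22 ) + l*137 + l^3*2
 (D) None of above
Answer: B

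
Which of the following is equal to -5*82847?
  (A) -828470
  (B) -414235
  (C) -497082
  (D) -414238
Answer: B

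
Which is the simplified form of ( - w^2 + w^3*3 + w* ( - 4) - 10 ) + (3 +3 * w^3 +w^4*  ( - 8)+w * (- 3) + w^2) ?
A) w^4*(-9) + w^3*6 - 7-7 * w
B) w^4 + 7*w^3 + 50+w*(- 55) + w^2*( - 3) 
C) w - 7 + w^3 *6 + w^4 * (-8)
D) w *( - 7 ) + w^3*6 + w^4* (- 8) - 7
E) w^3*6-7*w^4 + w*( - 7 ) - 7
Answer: D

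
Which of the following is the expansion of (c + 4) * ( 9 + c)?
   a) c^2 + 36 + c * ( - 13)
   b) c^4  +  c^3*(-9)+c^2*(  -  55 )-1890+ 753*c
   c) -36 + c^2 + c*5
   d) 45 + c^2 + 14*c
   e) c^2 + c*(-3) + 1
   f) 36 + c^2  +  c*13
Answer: f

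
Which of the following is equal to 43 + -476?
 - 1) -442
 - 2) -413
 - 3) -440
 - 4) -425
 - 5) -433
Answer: 5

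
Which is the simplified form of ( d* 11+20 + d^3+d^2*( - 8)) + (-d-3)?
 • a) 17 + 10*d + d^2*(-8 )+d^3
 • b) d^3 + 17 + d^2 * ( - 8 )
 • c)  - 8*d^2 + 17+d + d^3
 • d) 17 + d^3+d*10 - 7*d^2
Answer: a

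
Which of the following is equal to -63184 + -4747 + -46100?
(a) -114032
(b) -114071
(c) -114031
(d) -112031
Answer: c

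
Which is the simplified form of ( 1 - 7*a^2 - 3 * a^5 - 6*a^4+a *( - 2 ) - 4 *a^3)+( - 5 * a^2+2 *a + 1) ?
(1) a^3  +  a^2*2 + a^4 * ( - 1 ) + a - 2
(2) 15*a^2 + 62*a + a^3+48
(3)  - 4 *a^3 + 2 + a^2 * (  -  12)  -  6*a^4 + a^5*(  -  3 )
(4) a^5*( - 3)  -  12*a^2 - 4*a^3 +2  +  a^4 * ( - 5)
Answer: 3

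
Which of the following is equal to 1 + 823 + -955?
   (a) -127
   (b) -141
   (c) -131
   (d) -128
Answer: c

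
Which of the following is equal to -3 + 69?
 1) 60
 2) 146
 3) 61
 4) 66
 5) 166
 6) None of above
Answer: 4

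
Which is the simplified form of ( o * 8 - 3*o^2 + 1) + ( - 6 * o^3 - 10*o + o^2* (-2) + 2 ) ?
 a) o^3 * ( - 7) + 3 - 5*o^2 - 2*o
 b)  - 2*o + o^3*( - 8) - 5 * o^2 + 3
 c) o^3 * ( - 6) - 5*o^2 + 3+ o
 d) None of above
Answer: d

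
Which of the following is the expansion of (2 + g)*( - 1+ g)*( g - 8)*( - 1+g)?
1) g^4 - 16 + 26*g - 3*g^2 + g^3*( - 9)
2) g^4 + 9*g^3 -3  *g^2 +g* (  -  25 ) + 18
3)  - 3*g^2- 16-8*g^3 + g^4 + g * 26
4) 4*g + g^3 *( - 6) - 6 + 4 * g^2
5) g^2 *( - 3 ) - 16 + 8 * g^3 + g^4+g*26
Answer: 3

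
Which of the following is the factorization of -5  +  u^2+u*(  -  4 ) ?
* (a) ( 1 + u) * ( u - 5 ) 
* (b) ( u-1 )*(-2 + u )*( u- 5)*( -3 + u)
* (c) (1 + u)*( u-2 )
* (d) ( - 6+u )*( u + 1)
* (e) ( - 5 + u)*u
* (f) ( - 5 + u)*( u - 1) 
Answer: a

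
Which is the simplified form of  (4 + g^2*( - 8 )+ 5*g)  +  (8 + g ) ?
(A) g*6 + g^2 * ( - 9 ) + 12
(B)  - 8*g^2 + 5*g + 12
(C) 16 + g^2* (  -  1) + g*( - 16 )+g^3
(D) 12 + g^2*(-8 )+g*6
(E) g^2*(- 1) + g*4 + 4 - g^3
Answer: D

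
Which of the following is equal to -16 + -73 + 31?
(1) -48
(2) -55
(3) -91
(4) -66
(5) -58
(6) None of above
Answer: 5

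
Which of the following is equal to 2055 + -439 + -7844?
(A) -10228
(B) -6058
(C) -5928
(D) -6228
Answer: D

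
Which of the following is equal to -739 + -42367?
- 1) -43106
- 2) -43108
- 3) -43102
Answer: 1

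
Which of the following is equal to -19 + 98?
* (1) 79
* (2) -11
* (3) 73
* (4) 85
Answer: 1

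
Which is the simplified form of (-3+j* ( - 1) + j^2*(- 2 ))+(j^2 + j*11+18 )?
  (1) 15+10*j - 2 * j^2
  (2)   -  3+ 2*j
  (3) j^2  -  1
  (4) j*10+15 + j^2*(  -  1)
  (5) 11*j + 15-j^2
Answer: 4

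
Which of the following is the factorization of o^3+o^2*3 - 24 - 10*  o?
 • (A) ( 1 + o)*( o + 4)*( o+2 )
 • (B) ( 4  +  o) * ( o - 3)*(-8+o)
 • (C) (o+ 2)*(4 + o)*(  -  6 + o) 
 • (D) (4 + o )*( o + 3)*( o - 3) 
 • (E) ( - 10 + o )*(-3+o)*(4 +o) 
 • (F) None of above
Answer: F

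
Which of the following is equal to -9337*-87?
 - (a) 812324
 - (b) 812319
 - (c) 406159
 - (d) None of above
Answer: b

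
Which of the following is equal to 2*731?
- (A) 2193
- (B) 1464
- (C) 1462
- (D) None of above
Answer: C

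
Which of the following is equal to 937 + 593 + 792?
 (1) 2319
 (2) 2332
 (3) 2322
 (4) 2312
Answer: 3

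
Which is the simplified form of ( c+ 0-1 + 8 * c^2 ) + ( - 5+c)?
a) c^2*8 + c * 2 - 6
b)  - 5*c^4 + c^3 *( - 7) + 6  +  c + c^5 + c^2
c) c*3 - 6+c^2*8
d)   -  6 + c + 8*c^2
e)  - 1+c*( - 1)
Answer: a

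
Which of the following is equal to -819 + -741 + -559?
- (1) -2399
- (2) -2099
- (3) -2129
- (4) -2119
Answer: 4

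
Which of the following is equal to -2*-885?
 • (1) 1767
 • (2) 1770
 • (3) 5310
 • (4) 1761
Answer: 2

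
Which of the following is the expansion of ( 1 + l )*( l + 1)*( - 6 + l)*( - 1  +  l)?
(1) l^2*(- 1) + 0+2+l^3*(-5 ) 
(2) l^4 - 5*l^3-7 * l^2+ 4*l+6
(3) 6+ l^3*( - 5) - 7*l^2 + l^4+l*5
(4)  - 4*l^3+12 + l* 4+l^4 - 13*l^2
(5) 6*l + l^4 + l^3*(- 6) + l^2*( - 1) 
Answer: 3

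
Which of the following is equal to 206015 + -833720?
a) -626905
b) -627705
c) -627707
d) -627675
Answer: b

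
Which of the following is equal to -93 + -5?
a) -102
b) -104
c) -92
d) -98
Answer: d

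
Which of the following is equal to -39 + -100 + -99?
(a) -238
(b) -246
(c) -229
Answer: a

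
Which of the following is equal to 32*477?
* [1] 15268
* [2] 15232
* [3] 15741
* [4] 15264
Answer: 4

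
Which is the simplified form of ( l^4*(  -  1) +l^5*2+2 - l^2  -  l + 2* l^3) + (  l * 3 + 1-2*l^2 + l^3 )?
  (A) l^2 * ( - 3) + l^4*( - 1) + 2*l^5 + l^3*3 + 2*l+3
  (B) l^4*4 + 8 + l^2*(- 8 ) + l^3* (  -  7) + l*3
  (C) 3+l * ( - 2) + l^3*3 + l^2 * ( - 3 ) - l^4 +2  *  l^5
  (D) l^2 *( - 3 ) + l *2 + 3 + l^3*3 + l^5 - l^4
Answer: A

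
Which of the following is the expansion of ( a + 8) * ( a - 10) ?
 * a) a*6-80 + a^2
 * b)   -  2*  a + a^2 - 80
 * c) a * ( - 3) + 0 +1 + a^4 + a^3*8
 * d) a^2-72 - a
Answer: b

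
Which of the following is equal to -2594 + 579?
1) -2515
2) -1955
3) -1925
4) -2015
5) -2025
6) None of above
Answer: 4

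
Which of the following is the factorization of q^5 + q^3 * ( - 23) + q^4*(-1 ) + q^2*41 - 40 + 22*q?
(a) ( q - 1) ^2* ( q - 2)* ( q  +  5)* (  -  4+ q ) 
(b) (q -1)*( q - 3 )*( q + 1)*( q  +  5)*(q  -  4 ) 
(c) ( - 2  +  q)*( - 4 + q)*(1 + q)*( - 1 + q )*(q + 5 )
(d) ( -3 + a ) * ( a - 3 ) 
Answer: c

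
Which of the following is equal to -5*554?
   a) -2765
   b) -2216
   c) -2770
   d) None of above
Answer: c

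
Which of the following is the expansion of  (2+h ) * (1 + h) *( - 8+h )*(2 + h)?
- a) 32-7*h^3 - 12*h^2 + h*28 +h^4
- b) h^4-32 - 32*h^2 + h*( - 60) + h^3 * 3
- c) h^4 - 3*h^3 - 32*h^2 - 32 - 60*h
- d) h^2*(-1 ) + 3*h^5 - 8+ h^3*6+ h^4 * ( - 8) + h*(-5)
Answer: c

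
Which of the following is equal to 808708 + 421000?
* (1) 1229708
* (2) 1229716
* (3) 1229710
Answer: 1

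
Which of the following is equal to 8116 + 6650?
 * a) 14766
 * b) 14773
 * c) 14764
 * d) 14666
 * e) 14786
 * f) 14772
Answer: a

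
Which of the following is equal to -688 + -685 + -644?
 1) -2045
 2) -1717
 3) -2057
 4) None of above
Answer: 4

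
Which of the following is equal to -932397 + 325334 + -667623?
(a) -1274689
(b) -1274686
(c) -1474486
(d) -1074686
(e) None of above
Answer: b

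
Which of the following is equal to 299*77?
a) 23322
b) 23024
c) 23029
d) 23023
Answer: d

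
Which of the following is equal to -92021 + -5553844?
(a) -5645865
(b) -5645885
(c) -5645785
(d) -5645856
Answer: a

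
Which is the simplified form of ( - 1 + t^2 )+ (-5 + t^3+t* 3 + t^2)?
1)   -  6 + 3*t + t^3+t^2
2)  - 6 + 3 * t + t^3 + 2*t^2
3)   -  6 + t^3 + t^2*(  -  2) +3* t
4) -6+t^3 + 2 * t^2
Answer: 2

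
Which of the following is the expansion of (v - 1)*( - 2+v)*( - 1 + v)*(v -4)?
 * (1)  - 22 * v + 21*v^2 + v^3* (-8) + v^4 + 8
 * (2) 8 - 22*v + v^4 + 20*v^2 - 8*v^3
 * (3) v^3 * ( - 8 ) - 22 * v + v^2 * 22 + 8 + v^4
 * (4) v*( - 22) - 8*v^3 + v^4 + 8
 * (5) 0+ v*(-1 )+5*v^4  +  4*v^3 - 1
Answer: 1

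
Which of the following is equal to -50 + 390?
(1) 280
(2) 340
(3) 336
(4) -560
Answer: 2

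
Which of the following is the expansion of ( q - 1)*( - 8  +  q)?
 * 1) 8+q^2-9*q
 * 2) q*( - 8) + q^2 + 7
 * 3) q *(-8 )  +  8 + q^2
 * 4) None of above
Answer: 1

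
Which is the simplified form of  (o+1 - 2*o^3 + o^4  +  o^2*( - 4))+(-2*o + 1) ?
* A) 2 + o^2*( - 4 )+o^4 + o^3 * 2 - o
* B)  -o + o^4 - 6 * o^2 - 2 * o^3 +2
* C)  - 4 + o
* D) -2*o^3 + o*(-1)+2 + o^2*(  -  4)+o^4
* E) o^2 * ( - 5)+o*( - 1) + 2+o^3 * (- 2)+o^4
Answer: D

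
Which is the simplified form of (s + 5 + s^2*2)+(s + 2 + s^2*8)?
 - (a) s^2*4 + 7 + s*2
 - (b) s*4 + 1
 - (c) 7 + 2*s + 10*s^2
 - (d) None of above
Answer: c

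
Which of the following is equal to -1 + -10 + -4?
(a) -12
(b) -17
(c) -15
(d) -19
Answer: c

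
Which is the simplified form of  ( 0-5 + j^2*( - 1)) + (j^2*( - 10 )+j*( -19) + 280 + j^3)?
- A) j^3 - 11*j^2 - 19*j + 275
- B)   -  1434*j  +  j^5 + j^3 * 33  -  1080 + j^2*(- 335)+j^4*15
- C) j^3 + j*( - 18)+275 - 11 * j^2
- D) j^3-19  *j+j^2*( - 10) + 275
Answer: A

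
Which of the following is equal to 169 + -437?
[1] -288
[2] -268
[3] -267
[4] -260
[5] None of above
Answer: 2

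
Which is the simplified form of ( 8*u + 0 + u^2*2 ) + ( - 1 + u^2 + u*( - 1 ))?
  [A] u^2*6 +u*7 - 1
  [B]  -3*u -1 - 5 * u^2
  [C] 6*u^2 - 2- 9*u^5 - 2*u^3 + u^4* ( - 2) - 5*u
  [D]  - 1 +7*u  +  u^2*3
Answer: D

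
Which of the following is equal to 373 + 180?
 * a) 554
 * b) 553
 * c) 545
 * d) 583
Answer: b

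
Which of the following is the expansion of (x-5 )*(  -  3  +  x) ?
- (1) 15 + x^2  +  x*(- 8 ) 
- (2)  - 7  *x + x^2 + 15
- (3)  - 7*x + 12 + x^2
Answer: 1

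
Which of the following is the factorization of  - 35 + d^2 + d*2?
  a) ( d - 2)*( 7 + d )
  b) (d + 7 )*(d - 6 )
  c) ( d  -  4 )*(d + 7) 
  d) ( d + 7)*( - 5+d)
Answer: d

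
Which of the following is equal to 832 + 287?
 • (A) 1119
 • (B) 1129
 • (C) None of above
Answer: A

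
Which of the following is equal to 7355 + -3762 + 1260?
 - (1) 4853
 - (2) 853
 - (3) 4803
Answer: 1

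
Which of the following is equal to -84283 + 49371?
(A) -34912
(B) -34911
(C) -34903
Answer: A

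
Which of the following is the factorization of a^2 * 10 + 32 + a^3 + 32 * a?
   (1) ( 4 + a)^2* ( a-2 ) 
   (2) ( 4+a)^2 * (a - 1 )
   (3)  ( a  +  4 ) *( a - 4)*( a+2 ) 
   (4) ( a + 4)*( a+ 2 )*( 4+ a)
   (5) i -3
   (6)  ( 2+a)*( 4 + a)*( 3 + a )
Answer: 4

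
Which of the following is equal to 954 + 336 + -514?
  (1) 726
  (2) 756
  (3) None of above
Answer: 3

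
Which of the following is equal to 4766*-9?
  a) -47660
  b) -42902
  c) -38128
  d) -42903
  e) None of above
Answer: e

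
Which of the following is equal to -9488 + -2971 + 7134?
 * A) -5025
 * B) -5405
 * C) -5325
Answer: C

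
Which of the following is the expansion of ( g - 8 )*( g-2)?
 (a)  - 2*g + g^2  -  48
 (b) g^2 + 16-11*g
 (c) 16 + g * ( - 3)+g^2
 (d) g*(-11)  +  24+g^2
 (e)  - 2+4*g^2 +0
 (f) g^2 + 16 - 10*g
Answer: f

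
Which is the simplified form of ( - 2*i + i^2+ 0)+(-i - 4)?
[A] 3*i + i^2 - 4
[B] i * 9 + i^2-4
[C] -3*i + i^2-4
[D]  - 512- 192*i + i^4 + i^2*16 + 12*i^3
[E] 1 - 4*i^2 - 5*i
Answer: C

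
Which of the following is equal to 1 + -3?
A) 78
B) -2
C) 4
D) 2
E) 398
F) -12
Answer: B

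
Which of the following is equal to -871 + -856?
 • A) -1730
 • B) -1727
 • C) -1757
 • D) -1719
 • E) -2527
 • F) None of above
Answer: B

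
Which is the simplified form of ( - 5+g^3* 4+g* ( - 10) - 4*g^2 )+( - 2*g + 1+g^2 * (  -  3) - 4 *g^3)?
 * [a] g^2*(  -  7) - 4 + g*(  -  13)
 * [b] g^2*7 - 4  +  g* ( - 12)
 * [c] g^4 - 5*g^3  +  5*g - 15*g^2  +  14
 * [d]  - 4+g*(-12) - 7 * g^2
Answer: d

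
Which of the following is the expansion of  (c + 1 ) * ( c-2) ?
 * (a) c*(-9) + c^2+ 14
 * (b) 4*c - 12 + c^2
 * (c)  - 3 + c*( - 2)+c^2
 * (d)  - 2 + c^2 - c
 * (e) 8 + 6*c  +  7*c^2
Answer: d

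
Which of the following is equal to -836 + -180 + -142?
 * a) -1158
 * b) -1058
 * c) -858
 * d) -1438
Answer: a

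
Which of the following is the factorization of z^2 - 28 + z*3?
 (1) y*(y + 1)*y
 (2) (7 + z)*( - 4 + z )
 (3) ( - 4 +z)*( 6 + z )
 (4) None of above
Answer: 2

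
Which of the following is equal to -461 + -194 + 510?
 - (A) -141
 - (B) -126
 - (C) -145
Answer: C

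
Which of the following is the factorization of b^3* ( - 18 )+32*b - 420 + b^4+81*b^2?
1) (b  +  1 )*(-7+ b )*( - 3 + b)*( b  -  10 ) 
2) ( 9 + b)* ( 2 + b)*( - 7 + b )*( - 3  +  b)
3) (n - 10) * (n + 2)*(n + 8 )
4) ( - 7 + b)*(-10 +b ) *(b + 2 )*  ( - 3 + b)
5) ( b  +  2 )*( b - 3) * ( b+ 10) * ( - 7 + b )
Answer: 4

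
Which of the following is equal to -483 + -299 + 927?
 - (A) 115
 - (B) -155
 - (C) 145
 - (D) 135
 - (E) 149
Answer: C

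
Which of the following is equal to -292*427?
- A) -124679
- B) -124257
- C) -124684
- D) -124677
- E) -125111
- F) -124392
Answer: C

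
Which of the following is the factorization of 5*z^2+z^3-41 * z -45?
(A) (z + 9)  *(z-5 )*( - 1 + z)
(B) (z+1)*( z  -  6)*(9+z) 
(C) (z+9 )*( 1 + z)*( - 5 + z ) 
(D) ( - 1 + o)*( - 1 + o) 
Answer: C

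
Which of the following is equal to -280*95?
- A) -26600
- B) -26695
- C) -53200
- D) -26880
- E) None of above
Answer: A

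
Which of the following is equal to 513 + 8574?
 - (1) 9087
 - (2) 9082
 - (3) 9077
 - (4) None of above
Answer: 1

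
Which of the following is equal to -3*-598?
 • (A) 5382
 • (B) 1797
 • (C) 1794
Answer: C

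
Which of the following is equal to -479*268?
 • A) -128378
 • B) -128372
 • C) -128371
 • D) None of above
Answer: B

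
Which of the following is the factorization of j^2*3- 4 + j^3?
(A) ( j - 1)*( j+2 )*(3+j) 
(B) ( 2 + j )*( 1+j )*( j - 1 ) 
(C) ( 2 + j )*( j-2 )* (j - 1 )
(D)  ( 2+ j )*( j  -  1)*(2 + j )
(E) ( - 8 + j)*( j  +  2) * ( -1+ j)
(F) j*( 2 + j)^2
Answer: D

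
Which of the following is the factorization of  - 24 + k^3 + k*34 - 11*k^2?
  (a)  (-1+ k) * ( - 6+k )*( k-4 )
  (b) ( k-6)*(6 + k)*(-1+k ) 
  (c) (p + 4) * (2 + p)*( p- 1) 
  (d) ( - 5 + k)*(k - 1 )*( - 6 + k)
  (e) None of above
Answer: a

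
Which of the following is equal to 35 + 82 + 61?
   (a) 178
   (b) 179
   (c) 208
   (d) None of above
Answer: a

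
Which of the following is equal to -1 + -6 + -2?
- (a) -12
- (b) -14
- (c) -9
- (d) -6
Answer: c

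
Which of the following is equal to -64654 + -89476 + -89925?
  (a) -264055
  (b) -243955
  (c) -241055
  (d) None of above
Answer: d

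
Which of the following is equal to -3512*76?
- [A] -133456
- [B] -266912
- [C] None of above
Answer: B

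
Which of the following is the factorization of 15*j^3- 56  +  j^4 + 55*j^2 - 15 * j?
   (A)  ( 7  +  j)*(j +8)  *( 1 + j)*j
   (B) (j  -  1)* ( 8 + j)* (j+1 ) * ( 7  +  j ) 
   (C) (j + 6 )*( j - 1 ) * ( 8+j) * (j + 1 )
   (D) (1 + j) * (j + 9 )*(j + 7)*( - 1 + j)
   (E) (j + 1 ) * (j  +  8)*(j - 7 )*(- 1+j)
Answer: B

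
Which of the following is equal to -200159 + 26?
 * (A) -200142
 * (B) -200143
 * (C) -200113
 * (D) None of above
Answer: D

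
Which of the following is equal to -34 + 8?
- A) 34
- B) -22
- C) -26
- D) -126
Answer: C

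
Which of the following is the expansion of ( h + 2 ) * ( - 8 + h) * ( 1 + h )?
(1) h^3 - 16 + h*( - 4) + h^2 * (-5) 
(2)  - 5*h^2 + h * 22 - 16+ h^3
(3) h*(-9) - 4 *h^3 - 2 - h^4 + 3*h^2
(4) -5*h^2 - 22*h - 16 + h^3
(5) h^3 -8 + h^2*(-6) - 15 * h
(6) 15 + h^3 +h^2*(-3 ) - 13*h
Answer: 4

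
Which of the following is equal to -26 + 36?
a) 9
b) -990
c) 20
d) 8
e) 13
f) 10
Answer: f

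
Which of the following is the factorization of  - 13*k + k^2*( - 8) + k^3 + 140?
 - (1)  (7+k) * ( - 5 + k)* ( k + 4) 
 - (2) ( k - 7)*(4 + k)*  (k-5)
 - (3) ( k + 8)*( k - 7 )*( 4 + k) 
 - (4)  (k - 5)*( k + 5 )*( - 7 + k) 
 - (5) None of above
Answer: 2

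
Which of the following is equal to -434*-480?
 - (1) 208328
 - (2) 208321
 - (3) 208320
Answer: 3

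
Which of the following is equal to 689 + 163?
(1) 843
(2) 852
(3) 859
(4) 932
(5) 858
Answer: 2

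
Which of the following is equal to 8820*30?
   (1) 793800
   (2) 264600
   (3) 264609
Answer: 2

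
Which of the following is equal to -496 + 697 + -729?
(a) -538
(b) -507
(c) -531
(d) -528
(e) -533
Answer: d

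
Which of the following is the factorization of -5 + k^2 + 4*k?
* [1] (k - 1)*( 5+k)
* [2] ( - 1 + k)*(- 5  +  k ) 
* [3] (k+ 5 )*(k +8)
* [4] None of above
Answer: 1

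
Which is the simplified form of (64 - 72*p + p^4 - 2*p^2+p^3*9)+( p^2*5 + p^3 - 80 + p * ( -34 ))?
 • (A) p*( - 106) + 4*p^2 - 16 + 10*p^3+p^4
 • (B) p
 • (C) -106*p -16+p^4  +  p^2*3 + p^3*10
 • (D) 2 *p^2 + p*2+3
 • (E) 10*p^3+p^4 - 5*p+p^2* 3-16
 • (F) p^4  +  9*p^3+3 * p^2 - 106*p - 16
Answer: C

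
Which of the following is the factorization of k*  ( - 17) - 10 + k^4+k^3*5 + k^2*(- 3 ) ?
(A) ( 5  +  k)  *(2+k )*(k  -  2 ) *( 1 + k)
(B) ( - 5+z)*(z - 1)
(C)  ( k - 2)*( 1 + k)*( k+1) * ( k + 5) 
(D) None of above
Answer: C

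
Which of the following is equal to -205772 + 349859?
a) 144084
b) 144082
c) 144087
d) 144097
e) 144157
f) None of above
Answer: c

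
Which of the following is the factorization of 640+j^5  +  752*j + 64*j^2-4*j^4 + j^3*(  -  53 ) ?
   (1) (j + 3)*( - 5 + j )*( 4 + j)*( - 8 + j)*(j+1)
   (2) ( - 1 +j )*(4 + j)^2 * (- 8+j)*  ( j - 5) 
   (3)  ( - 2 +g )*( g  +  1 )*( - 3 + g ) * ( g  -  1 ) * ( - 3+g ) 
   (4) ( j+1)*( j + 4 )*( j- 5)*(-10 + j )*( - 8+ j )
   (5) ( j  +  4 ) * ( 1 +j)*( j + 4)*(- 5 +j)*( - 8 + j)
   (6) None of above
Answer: 5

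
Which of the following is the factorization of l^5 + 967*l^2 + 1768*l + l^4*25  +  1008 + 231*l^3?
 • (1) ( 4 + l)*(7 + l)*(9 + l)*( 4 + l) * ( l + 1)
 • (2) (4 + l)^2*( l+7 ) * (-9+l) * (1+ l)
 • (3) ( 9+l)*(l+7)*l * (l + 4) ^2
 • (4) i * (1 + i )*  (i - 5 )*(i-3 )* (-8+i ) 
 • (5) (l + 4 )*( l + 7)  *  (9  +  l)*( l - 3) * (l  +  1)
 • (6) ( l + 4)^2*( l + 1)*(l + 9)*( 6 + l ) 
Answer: 1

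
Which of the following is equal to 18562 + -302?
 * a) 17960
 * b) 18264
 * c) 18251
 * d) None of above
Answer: d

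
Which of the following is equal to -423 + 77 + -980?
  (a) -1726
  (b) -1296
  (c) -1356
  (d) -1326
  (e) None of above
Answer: d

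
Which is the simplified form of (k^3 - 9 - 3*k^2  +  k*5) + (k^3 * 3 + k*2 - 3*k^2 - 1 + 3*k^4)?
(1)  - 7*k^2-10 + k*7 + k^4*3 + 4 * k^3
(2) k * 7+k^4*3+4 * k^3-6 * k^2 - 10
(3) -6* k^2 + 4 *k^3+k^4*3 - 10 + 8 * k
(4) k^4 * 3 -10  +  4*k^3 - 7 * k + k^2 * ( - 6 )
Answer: 2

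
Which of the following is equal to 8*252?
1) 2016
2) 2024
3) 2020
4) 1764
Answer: 1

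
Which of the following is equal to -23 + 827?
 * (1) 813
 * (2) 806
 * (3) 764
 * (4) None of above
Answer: 4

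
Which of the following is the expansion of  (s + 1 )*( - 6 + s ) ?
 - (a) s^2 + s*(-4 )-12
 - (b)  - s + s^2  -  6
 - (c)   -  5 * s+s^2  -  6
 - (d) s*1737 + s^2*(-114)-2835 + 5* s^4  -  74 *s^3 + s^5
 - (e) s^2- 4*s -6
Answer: c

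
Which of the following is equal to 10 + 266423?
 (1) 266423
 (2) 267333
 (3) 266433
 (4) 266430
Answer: 3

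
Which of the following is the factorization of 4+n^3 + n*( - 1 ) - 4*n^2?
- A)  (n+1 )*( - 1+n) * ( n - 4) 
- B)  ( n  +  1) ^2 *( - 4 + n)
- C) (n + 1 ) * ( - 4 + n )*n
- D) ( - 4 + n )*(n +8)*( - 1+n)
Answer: A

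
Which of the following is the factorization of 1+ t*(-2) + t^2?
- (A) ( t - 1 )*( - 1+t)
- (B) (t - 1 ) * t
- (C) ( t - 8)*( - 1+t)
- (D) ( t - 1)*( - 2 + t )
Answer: A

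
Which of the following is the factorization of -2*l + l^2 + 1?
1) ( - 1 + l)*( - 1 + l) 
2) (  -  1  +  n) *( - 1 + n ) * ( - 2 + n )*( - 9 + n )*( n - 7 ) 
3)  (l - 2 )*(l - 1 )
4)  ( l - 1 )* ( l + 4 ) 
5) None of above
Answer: 1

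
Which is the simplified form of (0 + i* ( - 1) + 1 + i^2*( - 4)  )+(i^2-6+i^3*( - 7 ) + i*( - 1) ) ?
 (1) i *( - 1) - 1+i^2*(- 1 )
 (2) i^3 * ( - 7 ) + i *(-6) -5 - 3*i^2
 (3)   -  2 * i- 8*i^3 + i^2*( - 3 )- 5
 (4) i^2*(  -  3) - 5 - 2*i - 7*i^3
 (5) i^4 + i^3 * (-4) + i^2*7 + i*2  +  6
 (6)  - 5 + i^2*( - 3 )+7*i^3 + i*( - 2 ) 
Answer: 4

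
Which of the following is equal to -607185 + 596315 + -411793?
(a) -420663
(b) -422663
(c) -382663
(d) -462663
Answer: b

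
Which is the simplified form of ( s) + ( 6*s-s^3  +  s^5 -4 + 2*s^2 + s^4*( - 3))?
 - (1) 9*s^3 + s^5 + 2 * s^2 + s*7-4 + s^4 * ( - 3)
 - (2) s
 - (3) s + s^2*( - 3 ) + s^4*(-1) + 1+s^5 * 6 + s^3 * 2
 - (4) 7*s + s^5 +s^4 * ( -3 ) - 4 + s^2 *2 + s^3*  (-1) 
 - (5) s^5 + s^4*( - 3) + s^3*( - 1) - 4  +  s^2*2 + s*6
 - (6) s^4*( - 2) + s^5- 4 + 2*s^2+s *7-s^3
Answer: 4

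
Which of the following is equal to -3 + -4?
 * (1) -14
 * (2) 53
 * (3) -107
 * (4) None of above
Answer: 4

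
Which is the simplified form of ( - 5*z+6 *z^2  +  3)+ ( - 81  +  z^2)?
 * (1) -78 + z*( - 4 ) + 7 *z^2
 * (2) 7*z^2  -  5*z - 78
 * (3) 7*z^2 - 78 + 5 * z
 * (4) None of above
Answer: 2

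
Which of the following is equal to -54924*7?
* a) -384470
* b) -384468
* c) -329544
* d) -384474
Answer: b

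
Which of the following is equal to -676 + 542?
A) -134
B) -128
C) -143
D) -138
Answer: A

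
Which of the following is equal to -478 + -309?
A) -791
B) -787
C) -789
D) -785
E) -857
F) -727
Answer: B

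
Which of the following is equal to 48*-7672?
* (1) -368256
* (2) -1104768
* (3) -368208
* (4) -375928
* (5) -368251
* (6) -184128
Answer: 1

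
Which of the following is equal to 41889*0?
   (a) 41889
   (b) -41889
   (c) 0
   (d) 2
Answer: c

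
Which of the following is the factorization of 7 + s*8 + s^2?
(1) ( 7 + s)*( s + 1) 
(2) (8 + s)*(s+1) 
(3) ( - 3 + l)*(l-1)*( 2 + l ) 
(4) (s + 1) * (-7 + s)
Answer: 1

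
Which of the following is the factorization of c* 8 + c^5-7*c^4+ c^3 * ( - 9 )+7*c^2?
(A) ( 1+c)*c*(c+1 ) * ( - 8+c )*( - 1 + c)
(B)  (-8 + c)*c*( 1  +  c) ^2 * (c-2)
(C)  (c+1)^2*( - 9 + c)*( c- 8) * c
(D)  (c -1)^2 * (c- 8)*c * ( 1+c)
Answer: A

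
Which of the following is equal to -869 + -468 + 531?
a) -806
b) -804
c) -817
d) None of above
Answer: a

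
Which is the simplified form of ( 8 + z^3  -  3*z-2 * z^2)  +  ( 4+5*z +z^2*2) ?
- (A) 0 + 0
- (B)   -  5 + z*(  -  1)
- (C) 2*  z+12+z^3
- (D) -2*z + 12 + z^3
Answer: C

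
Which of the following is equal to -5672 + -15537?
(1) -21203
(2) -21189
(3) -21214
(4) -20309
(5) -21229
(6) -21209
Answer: 6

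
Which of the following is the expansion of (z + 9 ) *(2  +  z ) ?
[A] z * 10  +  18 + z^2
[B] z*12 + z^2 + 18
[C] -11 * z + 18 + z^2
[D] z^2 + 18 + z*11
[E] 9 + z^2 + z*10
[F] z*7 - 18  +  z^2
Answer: D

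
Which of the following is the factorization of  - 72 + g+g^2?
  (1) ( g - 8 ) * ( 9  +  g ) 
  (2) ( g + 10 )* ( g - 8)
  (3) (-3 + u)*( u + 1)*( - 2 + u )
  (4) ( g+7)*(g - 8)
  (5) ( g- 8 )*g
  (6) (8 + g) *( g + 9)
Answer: 1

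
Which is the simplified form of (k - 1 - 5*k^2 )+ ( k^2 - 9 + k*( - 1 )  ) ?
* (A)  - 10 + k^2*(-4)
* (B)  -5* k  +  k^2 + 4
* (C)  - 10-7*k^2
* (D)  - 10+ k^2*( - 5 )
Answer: A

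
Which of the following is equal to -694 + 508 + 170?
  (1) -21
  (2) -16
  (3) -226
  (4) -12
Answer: 2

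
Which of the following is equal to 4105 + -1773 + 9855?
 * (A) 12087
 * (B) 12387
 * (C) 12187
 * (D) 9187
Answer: C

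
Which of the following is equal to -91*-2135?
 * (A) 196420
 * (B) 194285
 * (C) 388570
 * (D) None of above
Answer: B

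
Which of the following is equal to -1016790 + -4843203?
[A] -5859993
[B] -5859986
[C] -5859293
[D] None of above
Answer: A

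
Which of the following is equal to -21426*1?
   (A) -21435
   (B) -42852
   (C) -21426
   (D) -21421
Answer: C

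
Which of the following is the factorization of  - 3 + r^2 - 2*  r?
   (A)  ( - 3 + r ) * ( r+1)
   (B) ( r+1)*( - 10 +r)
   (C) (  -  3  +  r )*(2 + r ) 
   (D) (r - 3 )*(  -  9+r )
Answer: A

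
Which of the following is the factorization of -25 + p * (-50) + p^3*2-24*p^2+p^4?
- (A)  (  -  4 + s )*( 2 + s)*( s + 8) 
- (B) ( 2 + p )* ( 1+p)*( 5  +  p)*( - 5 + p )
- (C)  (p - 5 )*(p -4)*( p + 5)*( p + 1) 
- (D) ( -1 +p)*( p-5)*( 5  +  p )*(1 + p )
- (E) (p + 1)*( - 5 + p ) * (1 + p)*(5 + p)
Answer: E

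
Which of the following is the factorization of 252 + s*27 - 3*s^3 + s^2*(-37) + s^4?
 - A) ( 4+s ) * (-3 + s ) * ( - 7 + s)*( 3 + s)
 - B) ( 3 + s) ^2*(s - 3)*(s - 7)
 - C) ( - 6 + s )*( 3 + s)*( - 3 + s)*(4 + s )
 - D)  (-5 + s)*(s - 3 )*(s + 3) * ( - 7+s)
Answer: A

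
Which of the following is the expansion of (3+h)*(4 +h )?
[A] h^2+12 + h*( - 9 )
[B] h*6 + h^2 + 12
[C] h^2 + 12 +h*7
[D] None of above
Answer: C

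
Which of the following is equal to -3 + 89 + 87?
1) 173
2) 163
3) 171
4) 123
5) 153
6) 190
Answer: 1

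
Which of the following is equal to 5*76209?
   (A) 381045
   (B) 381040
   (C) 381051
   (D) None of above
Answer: A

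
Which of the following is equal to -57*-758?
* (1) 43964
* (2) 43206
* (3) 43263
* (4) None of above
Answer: 2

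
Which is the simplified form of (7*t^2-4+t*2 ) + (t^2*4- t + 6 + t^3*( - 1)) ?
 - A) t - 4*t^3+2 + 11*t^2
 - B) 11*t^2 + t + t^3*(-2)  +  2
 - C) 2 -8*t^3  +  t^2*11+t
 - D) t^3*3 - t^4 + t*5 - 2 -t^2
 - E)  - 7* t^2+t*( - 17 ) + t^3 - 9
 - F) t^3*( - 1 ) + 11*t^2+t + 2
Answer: F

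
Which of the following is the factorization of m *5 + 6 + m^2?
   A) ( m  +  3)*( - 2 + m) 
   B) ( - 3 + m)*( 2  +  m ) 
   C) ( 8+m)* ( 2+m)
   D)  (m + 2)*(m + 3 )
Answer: D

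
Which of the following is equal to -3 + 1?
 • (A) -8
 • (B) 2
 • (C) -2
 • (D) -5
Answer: C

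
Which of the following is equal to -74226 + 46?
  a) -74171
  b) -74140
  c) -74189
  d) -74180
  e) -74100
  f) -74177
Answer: d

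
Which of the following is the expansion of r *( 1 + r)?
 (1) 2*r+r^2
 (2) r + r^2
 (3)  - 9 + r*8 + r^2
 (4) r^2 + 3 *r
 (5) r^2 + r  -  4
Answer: 2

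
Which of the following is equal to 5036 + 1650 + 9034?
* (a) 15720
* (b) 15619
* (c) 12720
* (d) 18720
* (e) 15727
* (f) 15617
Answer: a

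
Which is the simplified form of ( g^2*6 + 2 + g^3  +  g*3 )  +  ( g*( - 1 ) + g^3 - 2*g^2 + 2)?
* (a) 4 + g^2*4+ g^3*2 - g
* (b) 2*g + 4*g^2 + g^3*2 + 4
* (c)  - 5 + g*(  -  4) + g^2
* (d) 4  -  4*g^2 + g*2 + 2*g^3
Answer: b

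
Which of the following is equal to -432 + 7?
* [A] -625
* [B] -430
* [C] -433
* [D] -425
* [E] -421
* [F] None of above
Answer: D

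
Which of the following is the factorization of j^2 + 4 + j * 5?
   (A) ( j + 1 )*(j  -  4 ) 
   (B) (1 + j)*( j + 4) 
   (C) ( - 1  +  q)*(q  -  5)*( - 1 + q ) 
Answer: B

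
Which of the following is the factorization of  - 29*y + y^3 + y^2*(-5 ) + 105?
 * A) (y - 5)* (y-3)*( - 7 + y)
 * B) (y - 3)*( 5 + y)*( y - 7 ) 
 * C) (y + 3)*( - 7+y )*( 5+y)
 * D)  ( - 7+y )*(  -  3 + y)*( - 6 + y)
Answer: B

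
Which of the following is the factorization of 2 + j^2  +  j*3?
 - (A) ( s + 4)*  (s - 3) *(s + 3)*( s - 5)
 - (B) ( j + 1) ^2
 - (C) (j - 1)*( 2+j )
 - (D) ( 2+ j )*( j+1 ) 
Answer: D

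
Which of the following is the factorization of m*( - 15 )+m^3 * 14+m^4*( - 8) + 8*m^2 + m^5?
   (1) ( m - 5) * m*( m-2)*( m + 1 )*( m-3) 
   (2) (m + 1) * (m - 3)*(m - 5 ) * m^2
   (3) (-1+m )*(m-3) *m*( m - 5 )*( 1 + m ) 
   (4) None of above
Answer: 3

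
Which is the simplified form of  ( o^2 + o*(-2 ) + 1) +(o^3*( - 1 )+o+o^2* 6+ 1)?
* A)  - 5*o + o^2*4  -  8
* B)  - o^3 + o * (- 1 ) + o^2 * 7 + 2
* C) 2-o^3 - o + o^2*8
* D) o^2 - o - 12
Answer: B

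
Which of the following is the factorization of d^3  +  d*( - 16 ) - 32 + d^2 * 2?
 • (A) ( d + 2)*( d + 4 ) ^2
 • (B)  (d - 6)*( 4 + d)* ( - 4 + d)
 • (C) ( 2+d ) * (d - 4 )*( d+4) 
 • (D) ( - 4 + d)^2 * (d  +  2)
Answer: C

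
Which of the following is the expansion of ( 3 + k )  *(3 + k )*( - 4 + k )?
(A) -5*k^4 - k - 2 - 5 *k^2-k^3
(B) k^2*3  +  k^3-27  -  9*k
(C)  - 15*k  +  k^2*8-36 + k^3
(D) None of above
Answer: D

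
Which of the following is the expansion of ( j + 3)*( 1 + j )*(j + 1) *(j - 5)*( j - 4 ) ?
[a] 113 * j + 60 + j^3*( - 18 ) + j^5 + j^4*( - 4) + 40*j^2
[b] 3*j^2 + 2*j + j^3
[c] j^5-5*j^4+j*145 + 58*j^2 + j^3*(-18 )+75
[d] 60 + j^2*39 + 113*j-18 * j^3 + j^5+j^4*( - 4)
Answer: a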